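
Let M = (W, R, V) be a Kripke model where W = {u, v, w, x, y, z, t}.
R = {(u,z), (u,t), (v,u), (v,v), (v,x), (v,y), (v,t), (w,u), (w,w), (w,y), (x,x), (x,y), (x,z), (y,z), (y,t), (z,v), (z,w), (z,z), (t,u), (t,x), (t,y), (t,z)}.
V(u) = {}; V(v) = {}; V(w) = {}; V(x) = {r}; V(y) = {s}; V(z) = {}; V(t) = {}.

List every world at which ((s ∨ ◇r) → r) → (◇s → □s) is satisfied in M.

u, v, y, z, t

Let φ = ((s ∨ ◇r) → r) → (◇s → □s). Evaluate φ at each world:
  u (successors {z, t}): φ is true.
  v (successors {u, v, x, y, t}): φ is true.
  w (successors {u, w, y}): φ is false.
  x (successors {x, y, z}): φ is false.
  y (successors {z, t}): φ is true.
  z (successors {v, w, z}): φ is true.
  t (successors {u, x, y, z}): φ is true.
For instance, at z:
  At z: (s ∨ ◇r) → r is true, ◇s → □s is true, so ((s ∨ ◇r) → r) → (◇s → □s) is true.
    At z: s ∨ ◇r is false, r is false, so (s ∨ ◇r) → r is true.
      At z: s is false, ◇r is false, so s ∨ ◇r is false.
    At z: ◇s is false, □s is false, so ◇s → □s is true.
      At z: ◇s requires s at some successor in {v, w, z}.
        At v: s is false.
        At w: s is false.
        At z: s is false.
      So ◇s is false at z.
      At z: □s requires s at every successor {v, w, z}.
        s fails at v, so □s is false at z.
Satisfying worlds: {u, v, y, z, t}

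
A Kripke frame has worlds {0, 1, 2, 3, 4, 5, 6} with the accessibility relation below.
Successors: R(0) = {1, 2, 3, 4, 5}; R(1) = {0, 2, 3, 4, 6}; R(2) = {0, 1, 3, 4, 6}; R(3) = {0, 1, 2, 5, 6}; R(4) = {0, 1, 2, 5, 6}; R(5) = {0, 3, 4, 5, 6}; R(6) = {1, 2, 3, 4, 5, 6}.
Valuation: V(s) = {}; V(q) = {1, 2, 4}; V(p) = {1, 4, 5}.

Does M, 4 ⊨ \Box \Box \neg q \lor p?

At 4: \Box \Box \neg q is false, p is true, so \Box \Box \neg q \lor p is true.
  At 4: \Box \Box \neg q requires \Box \neg q at every successor {0, 1, 2, 5, 6}.
    \Box \neg q fails at 0, so \Box \Box \neg q is false at 4.
      At 0: \Box \neg q requires \neg q at every successor {1, 2, 3, 4, 5}.
        \neg q fails at 1, so \Box \neg q is false at 0.

Yes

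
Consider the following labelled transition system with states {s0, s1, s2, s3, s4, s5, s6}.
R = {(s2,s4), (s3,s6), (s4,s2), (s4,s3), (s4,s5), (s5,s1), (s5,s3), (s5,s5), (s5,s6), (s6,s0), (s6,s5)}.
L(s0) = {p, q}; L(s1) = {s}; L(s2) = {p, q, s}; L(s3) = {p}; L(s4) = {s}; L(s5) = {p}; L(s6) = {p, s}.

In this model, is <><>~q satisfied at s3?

Recall that <>ψ holds at a world iff ψ holds at some accessible world.
At s3: <><>~q requires <>~q at some successor in {s6}.
  <>~q holds at s6, so <><>~q is true at s3.
    At s6: <>~q requires ~q at some successor in {s0, s5}.
      ~q holds at s5, so <>~q is true at s6.

Yes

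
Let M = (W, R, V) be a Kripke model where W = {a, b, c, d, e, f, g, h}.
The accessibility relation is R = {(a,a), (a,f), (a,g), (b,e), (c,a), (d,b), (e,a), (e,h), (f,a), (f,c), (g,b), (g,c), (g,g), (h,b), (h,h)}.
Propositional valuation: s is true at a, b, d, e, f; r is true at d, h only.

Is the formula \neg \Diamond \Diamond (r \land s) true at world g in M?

Yes

At g: \Diamond \Diamond (r \land s) is false, so \neg \Diamond \Diamond (r \land s) is true.
  At g: \Diamond \Diamond (r \land s) requires \Diamond (r \land s) at some successor in {b, c, g}.
    At b: \Diamond (r \land s) is false.
    At c: \Diamond (r \land s) is false.
    At g: \Diamond (r \land s) is false.
  So \Diamond \Diamond (r \land s) is false at g.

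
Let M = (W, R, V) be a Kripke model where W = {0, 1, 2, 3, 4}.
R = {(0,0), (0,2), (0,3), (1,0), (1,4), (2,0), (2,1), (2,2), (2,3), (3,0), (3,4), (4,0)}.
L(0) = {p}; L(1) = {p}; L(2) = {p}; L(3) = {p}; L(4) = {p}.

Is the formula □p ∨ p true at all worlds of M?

Yes

Let φ = □p ∨ p. Evaluate φ at each world:
  0 (successors {0, 2, 3}): φ is true.
  1 (successors {0, 4}): φ is true.
  2 (successors {0, 1, 2, 3}): φ is true.
  3 (successors {0, 4}): φ is true.
  4 (successors {0}): φ is true.
For instance, at 1:
  At 1: □p is true, p is true, so □p ∨ p is true.
    At 1: □p requires p at every successor {0, 4}.
      At 0: p is true.
      At 4: p is true.
    So □p is true at 1.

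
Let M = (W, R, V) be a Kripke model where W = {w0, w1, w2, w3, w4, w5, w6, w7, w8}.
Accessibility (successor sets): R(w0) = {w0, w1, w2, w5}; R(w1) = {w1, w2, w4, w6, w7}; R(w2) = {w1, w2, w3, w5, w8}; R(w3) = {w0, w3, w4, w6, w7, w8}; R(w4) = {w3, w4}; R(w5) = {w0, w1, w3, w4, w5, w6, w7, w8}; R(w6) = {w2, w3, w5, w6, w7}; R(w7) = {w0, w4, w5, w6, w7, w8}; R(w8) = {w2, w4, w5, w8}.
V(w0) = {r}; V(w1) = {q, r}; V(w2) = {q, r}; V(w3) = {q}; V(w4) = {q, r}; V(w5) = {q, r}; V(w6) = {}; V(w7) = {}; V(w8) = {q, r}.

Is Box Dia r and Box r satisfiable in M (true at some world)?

Yes

Let φ = Box Dia r and Box r. Evaluate φ at each world:
  w0 (successors {w0, w1, w2, w5}): φ is true.
  w1 (successors {w1, w2, w4, w6, w7}): φ is false.
  w2 (successors {w1, w2, w3, w5, w8}): φ is false.
  w3 (successors {w0, w3, w4, w6, w7, w8}): φ is false.
  w4 (successors {w3, w4}): φ is false.
  w5 (successors {w0, w1, w3, w4, w5, w6, w7, w8}): φ is false.
  w6 (successors {w2, w3, w5, w6, w7}): φ is false.
  w7 (successors {w0, w4, w5, w6, w7, w8}): φ is false.
  w8 (successors {w2, w4, w5, w8}): φ is true.
Detail at w0 (witness):
  At w0: Box Dia r is true, Box r is true, so Box Dia r and Box r is true.
    At w0: Box Dia r requires Dia r at every successor {w0, w1, w2, w5}.
      At w0: Dia r is true.
      At w1: Dia r is true.
      At w2: Dia r is true.
      At w5: Dia r is true.
    So Box Dia r is true at w0.
    At w0: Box r requires r at every successor {w0, w1, w2, w5}.
      At w0: r is true.
      At w1: r is true.
      At w2: r is true.
      At w5: r is true.
    So Box r is true at w0.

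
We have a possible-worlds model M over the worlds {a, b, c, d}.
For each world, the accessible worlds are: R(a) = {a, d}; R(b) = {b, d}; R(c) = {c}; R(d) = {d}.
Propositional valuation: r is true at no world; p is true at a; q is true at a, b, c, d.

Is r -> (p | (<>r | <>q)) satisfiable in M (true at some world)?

Let φ = r -> (p | (<>r | <>q)). Evaluate φ at each world:
  a (successors {a, d}): φ is true.
  b (successors {b, d}): φ is true.
  c (successors {c}): φ is true.
  d (successors {d}): φ is true.
Detail at a (witness):
  At a: r is false, p | (<>r | <>q) is true, so r -> (p | (<>r | <>q)) is true.
    At a: p is true, <>r | <>q is true, so p | (<>r | <>q) is true.
      At a: <>r is false, <>q is true, so <>r | <>q is true.

Yes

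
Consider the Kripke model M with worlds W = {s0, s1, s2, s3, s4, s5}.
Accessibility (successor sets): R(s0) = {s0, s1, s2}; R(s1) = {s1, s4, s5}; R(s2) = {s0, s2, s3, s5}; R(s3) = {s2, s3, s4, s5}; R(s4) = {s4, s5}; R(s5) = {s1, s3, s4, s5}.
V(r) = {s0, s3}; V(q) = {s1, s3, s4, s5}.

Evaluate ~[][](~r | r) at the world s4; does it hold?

No

Recall that []ψ holds at a world iff ψ holds at every accessible world, and <>ψ holds iff ψ holds at some accessible world.
At s4: [][](~r | r) is true, so ~[][](~r | r) is false.
  At s4: [][](~r | r) requires [](~r | r) at every successor {s4, s5}.
      At s4: [](~r | r) requires ~r | r at every successor {s4, s5}.
        At s4: ~r | r is true.
        At s5: ~r | r is true.
      So [](~r | r) is true at s4.
      At s5: [](~r | r) requires ~r | r at every successor {s1, s3, s4, s5}.
        At s1: ~r | r is true.
        At s3: ~r | r is true.
        At s4: ~r | r is true.
        At s5: ~r | r is true.
      So [](~r | r) is true at s5.
  So [][](~r | r) is true at s4.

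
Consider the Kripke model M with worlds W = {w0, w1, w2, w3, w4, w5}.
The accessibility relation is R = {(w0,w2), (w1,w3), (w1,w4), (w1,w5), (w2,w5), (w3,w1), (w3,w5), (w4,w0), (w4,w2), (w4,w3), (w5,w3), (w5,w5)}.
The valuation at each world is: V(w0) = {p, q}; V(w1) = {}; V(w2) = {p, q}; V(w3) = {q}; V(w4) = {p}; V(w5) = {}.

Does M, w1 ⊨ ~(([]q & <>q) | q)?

At w1: ([]q & <>q) | q is false, so ~(([]q & <>q) | q) is true.
  At w1: []q & <>q is false, q is false, so ([]q & <>q) | q is false.
    At w1: []q is false, <>q is true, so []q & <>q is false.
      At w1: []q requires q at every successor {w3, w4, w5}.
        q fails at w4, so []q is false at w1.
      At w1: <>q requires q at some successor in {w3, w4, w5}.
        q holds at w3, so <>q is true at w1.

Yes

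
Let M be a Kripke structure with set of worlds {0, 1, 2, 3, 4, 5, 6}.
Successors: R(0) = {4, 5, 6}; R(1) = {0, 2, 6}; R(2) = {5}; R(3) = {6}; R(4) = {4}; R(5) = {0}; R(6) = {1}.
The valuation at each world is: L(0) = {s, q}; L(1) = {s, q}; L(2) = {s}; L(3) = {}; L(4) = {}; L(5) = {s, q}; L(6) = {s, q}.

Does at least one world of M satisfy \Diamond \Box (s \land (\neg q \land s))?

No

Let φ = \Diamond \Box (s \land (\neg q \land s)). Evaluate φ at each world:
  0 (successors {4, 5, 6}): φ is false.
  1 (successors {0, 2, 6}): φ is false.
  2 (successors {5}): φ is false.
  3 (successors {6}): φ is false.
  4 (successors {4}): φ is false.
  5 (successors {0}): φ is false.
  6 (successors {1}): φ is false.
For instance, at 2:
  At 2: \Diamond \Box (s \land (\neg q \land s)) requires \Box (s \land (\neg q \land s)) at some successor in {5}.
    At 5: \Box (s \land (\neg q \land s)) is false.
  So \Diamond \Box (s \land (\neg q \land s)) is false at 2.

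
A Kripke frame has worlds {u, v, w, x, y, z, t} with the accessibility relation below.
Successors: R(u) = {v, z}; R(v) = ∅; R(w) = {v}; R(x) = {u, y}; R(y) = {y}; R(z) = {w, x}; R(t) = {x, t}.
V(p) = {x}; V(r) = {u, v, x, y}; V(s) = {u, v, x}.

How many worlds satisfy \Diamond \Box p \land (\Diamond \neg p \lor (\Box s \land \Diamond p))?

Let φ = \Diamond \Box p \land (\Diamond \neg p \lor (\Box s \land \Diamond p)). Evaluate φ at each world:
  u (successors {v, z}): φ is true.
  v (successors ∅): φ is false.
  w (successors {v}): φ is true.
  x (successors {u, y}): φ is false.
  y (successors {y}): φ is false.
  z (successors {w, x}): φ is false.
  t (successors {x, t}): φ is false.
For instance, at y:
  At y: \Diamond \Box p is false, \Diamond \neg p \lor (\Box s \land \Diamond p) is true, so \Diamond \Box p \land (\Diamond \neg p \lor (\Box s \land \Diamond p)) is false.
    At y: \Diamond \Box p requires \Box p at some successor in {y}.
      At y: \Box p is false.
    So \Diamond \Box p is false at y.
    At y: \Diamond \neg p is true, \Box s \land \Diamond p is false, so \Diamond \neg p \lor (\Box s \land \Diamond p) is true.
      At y: \Diamond \neg p requires \neg p at some successor in {y}.
        \neg p holds at y, so \Diamond \neg p is true at y.
      At y: \Box s is false, \Diamond p is false, so \Box s \land \Diamond p is false.
Satisfying worlds: {u, w}

2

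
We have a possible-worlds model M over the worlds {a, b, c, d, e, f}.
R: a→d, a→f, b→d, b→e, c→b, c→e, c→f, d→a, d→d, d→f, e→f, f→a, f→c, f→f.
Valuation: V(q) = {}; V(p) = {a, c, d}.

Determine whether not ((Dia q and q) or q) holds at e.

Yes

Recall that Dia ψ holds at a world iff ψ holds at some accessible world.
At e: (Dia q and q) or q is false, so not ((Dia q and q) or q) is true.
  At e: Dia q and q is false, q is false, so (Dia q and q) or q is false.
    At e: Dia q is false, q is false, so Dia q and q is false.
      At e: Dia q requires q at some successor in {f}.
        At f: q is false.
      So Dia q is false at e.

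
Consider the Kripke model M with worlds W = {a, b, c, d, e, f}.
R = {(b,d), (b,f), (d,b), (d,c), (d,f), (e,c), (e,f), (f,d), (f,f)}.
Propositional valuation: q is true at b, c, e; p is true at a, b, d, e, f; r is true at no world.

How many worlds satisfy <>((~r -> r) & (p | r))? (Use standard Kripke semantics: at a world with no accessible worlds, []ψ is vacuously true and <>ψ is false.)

Recall that <>ψ holds at a world iff ψ holds at some accessible world.
Let φ = <>((~r -> r) & (p | r)). Evaluate φ at each world:
  a (successors ∅): φ is false.
  b (successors {d, f}): φ is false.
  c (successors ∅): φ is false.
  d (successors {b, c, f}): φ is false.
  e (successors {c, f}): φ is false.
  f (successors {d, f}): φ is false.
For instance, at b:
  At b: <>((~r -> r) & (p | r)) requires (~r -> r) & (p | r) at some successor in {d, f}.
    At d: (~r -> r) & (p | r) is false.
    At f: (~r -> r) & (p | r) is false.
  So <>((~r -> r) & (p | r)) is false at b.
Satisfying worlds: none.

0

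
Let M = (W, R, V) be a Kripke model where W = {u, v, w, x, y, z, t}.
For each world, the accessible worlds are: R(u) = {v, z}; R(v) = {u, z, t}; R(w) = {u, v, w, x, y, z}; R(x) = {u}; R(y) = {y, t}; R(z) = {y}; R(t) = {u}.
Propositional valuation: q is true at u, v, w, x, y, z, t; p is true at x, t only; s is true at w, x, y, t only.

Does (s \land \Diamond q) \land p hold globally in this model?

Let φ = (s \land \Diamond q) \land p. Evaluate φ at each world:
  u (successors {v, z}): φ is false.
  v (successors {u, z, t}): φ is false.
  w (successors {u, v, w, x, y, z}): φ is false.
  x (successors {u}): φ is true.
  y (successors {y, t}): φ is false.
  z (successors {y}): φ is false.
  t (successors {u}): φ is true.
Detail at u (counterexample):
  At u: s \land \Diamond q is false, p is false, so (s \land \Diamond q) \land p is false.
    At u: s is false, \Diamond q is true, so s \land \Diamond q is false.
      At u: \Diamond q requires q at some successor in {v, z}.
        q holds at v, so \Diamond q is true at u.

No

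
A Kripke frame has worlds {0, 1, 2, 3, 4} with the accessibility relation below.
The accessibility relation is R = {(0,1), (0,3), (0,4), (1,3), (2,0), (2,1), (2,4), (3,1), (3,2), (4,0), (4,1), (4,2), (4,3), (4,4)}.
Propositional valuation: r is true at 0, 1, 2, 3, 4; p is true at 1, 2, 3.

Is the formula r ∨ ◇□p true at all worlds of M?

Let φ = r ∨ ◇□p. Evaluate φ at each world:
  0 (successors {1, 3, 4}): φ is true.
  1 (successors {3}): φ is true.
  2 (successors {0, 1, 4}): φ is true.
  3 (successors {1, 2}): φ is true.
  4 (successors {0, 1, 2, 3, 4}): φ is true.
For instance, at 1:
  At 1: r is true, ◇□p is true, so r ∨ ◇□p is true.
    At 1: ◇□p requires □p at some successor in {3}.
      □p holds at 3, so ◇□p is true at 1.

Yes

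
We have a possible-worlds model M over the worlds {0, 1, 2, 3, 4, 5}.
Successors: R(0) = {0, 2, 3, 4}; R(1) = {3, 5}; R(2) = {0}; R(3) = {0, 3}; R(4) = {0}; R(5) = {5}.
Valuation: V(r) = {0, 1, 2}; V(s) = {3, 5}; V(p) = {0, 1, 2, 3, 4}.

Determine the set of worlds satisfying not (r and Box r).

Let φ = not (r and Box r). Evaluate φ at each world:
  0 (successors {0, 2, 3, 4}): φ is true.
  1 (successors {3, 5}): φ is true.
  2 (successors {0}): φ is false.
  3 (successors {0, 3}): φ is true.
  4 (successors {0}): φ is true.
  5 (successors {5}): φ is true.
For instance, at 2:
  At 2: r and Box r is true, so not (r and Box r) is false.
    At 2: r is true, Box r is true, so r and Box r is true.
      At 2: Box r requires r at every successor {0}.
        At 0: r is true.
      So Box r is true at 2.
Satisfying worlds: {0, 1, 3, 4, 5}

0, 1, 3, 4, 5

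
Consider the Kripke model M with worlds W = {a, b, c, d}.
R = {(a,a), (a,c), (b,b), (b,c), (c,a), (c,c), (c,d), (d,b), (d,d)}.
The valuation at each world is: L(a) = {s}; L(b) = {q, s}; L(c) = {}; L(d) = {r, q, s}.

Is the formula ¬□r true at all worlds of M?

Let φ = ¬□r. Evaluate φ at each world:
  a (successors {a, c}): φ is true.
  b (successors {b, c}): φ is true.
  c (successors {a, c, d}): φ is true.
  d (successors {b, d}): φ is true.
For instance, at c:
  At c: □r is false, so ¬□r is true.
    At c: □r requires r at every successor {a, c, d}.
      r fails at a, so □r is false at c.

Yes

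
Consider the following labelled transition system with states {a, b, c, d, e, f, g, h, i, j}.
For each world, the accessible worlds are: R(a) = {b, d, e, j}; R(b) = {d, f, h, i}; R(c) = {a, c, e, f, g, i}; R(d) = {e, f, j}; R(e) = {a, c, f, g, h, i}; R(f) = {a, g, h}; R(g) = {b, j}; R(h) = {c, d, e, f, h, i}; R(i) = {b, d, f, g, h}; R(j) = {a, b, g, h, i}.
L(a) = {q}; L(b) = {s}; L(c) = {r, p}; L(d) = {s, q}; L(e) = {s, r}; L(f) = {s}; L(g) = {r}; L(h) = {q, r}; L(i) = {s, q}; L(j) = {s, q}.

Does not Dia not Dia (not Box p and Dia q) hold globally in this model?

Yes

Let φ = not Dia not Dia (not Box p and Dia q). Evaluate φ at each world:
  a (successors {b, d, e, j}): φ is true.
  b (successors {d, f, h, i}): φ is true.
  c (successors {a, c, e, f, g, i}): φ is true.
  d (successors {e, f, j}): φ is true.
  e (successors {a, c, f, g, h, i}): φ is true.
  f (successors {a, g, h}): φ is true.
  g (successors {b, j}): φ is true.
  h (successors {c, d, e, f, h, i}): φ is true.
  i (successors {b, d, f, g, h}): φ is true.
  j (successors {a, b, g, h, i}): φ is true.
For instance, at c:
  At c: Dia not Dia (not Box p and Dia q) is false, so not Dia not Dia (not Box p and Dia q) is true.
    At c: Dia not Dia (not Box p and Dia q) requires not Dia (not Box p and Dia q) at some successor in {a, c, e, f, g, i}.
      At a: not Dia (not Box p and Dia q) is false.
      At c: not Dia (not Box p and Dia q) is false.
      At e: not Dia (not Box p and Dia q) is false.
      At f: not Dia (not Box p and Dia q) is false.
      At g: not Dia (not Box p and Dia q) is false.
      At i: not Dia (not Box p and Dia q) is false.
    So Dia not Dia (not Box p and Dia q) is false at c.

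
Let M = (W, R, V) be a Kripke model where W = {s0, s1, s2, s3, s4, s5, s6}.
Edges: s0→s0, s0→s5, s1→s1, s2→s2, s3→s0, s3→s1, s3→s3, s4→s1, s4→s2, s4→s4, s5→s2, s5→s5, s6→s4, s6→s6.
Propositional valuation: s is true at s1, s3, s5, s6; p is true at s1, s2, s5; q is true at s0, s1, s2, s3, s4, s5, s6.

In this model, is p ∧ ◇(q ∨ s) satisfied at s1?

Yes

At s1: p is true, ◇(q ∨ s) is true, so p ∧ ◇(q ∨ s) is true.
  At s1: ◇(q ∨ s) requires q ∨ s at some successor in {s1}.
    q ∨ s holds at s1, so ◇(q ∨ s) is true at s1.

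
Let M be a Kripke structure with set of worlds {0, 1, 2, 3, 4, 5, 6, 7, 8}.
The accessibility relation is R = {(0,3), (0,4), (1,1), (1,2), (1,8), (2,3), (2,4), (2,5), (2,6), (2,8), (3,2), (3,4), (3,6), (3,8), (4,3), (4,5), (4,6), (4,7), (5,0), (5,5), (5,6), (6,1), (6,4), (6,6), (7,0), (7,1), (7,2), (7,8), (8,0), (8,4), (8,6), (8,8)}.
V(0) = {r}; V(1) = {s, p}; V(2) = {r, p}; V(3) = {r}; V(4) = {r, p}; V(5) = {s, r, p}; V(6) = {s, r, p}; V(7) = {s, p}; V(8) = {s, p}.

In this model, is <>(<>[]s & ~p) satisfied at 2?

At 2: <>(<>[]s & ~p) requires <>[]s & ~p at some successor in {3, 4, 5, 6, 8}.
  At 3: <>[]s & ~p is false.
  At 4: <>[]s & ~p is false.
  At 5: <>[]s & ~p is false.
  At 6: <>[]s & ~p is false.
  At 8: <>[]s & ~p is false.
So <>(<>[]s & ~p) is false at 2.

No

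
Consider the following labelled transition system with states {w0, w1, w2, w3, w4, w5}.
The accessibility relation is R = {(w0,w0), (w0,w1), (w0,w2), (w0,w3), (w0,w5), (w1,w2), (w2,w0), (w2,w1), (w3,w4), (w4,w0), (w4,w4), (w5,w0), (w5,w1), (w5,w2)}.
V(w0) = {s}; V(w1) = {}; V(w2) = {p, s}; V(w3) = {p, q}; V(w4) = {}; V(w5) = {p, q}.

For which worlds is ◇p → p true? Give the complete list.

w2, w3, w4, w5

Let φ = ◇p → p. Evaluate φ at each world:
  w0 (successors {w0, w1, w2, w3, w5}): φ is false.
  w1 (successors {w2}): φ is false.
  w2 (successors {w0, w1}): φ is true.
  w3 (successors {w4}): φ is true.
  w4 (successors {w0, w4}): φ is true.
  w5 (successors {w0, w1, w2}): φ is true.
For instance, at w2:
  At w2: ◇p is false, p is true, so ◇p → p is true.
    At w2: ◇p requires p at some successor in {w0, w1}.
      At w0: p is false.
      At w1: p is false.
    So ◇p is false at w2.
Satisfying worlds: {w2, w3, w4, w5}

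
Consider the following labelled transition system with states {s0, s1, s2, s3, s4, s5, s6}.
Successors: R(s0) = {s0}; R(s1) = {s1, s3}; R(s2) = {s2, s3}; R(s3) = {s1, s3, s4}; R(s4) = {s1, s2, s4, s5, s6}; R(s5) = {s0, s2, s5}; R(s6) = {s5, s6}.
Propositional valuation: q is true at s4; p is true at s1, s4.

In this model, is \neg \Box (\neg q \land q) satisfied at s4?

Yes

At s4: \Box (\neg q \land q) is false, so \neg \Box (\neg q \land q) is true.
  At s4: \Box (\neg q \land q) requires \neg q \land q at every successor {s1, s2, s4, s5, s6}.
    \neg q \land q fails at s1, so \Box (\neg q \land q) is false at s4.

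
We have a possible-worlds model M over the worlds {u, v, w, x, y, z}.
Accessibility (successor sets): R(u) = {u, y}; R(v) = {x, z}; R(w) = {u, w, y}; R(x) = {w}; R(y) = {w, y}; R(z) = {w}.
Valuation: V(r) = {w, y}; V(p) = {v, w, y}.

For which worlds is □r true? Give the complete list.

x, y, z

Recall that □ψ holds at a world iff ψ holds at every accessible world, and ◇ψ holds iff ψ holds at some accessible world.
Let φ = □r. Evaluate φ at each world:
  u (successors {u, y}): φ is false.
  v (successors {x, z}): φ is false.
  w (successors {u, w, y}): φ is false.
  x (successors {w}): φ is true.
  y (successors {w, y}): φ is true.
  z (successors {w}): φ is true.
For instance, at y:
  At y: □r requires r at every successor {w, y}.
    At w: r is true.
    At y: r is true.
  So □r is true at y.
Satisfying worlds: {x, y, z}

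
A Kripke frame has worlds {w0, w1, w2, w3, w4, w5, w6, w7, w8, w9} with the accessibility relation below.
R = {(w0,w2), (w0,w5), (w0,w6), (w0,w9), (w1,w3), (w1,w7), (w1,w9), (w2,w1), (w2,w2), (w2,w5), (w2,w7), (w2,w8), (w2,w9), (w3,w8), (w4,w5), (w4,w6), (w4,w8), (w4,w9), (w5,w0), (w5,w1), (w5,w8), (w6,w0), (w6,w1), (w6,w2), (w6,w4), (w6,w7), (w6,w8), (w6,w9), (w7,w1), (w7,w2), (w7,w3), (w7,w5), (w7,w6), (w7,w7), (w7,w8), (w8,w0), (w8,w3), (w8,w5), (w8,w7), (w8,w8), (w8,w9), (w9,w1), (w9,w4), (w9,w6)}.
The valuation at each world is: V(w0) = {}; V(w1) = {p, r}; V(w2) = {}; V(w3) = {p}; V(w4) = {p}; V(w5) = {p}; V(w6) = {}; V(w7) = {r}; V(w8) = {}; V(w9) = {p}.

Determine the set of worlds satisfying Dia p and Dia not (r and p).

Let φ = Dia p and Dia not (r and p). Evaluate φ at each world:
  w0 (successors {w2, w5, w6, w9}): φ is true.
  w1 (successors {w3, w7, w9}): φ is true.
  w2 (successors {w1, w2, w5, w7, w8, w9}): φ is true.
  w3 (successors {w8}): φ is false.
  w4 (successors {w5, w6, w8, w9}): φ is true.
  w5 (successors {w0, w1, w8}): φ is true.
  w6 (successors {w0, w1, w2, w4, w7, w8, w9}): φ is true.
  w7 (successors {w1, w2, w3, w5, w6, w7, w8}): φ is true.
  w8 (successors {w0, w3, w5, w7, w8, w9}): φ is true.
  w9 (successors {w1, w4, w6}): φ is true.
For instance, at w6:
  At w6: Dia p is true, Dia not (r and p) is true, so Dia p and Dia not (r and p) is true.
    At w6: Dia p requires p at some successor in {w0, w1, w2, w4, w7, w8, w9}.
      p holds at w1, so Dia p is true at w6.
    At w6: Dia not (r and p) requires not (r and p) at some successor in {w0, w1, w2, w4, w7, w8, w9}.
      not (r and p) holds at w0, so Dia not (r and p) is true at w6.
Satisfying worlds: {w0, w1, w2, w4, w5, w6, w7, w8, w9}

w0, w1, w2, w4, w5, w6, w7, w8, w9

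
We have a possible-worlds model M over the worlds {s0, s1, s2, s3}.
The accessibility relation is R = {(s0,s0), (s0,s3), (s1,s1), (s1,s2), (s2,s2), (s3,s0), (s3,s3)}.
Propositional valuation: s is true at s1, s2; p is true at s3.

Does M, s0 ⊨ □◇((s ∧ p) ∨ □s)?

At s0: □◇((s ∧ p) ∨ □s) requires ◇((s ∧ p) ∨ □s) at every successor {s0, s3}.
  ◇((s ∧ p) ∨ □s) fails at s0, so □◇((s ∧ p) ∨ □s) is false at s0.
    At s0: ◇((s ∧ p) ∨ □s) requires (s ∧ p) ∨ □s at some successor in {s0, s3}.
      At s0: (s ∧ p) ∨ □s is false.
      At s3: (s ∧ p) ∨ □s is false.
    So ◇((s ∧ p) ∨ □s) is false at s0.

No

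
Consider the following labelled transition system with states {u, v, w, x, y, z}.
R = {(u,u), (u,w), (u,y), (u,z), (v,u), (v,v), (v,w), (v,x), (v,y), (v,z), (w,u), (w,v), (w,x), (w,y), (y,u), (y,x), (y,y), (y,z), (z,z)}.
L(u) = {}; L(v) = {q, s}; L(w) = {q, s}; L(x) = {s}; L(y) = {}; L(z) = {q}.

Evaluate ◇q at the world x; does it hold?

At x: no accessible worlds, so ◇q is false.

No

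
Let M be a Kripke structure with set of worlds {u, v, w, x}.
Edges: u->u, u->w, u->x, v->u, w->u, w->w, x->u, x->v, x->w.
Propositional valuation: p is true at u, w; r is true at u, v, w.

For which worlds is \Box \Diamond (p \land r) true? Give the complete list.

u, v, w, x

Let φ = \Box \Diamond (p \land r). Evaluate φ at each world:
  u (successors {u, w, x}): φ is true.
  v (successors {u}): φ is true.
  w (successors {u, w}): φ is true.
  x (successors {u, v, w}): φ is true.
For instance, at v:
  At v: \Box \Diamond (p \land r) requires \Diamond (p \land r) at every successor {u}.
      At u: \Diamond (p \land r) requires p \land r at some successor in {u, w, x}.
        p \land r holds at u, so \Diamond (p \land r) is true at u.
  So \Box \Diamond (p \land r) is true at v.
Satisfying worlds: {u, v, w, x}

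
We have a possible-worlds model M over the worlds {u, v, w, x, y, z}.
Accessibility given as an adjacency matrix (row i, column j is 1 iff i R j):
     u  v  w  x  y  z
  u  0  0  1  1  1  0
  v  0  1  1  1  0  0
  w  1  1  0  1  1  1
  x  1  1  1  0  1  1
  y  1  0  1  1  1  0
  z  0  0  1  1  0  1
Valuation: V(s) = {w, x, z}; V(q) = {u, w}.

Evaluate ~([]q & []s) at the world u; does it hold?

At u: []q & []s is false, so ~([]q & []s) is true.
  At u: []q is false, []s is false, so []q & []s is false.
    At u: []q requires q at every successor {w, x, y}.
      q fails at x, so []q is false at u.
    At u: []s requires s at every successor {w, x, y}.
      s fails at y, so []s is false at u.

Yes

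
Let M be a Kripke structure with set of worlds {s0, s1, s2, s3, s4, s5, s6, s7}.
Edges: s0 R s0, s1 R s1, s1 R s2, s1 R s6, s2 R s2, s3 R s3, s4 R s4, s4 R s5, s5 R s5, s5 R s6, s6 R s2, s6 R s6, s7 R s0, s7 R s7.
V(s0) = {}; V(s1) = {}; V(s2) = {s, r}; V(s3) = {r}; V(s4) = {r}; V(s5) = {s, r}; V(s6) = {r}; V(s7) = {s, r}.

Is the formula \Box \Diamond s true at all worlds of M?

No

Recall that \Box ψ holds at a world iff ψ holds at every accessible world, and \Diamond ψ holds iff ψ holds at some accessible world.
Let φ = \Box \Diamond s. Evaluate φ at each world:
  s0 (successors {s0}): φ is false.
  s1 (successors {s1, s2, s6}): φ is true.
  s2 (successors {s2}): φ is true.
  s3 (successors {s3}): φ is false.
  s4 (successors {s4, s5}): φ is true.
  s5 (successors {s5, s6}): φ is true.
  s6 (successors {s2, s6}): φ is true.
  s7 (successors {s0, s7}): φ is false.
Detail at s0 (counterexample):
  At s0: \Box \Diamond s requires \Diamond s at every successor {s0}.
    \Diamond s fails at s0, so \Box \Diamond s is false at s0.
      At s0: \Diamond s requires s at some successor in {s0}.
        At s0: s is false.
      So \Diamond s is false at s0.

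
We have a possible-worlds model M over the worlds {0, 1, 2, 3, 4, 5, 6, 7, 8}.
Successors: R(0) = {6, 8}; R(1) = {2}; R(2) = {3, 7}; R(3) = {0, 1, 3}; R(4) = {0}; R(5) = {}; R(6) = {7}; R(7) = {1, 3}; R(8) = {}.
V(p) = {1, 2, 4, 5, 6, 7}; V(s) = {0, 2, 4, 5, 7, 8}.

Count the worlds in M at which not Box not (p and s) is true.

Recall that Box ψ holds at a world iff ψ holds at every accessible world, and Dia ψ holds iff ψ holds at some accessible world.
Let φ = not Box not (p and s). Evaluate φ at each world:
  0 (successors {6, 8}): φ is false.
  1 (successors {2}): φ is true.
  2 (successors {3, 7}): φ is true.
  3 (successors {0, 1, 3}): φ is false.
  4 (successors {0}): φ is false.
  5 (successors ∅): φ is false.
  6 (successors {7}): φ is true.
  7 (successors {1, 3}): φ is false.
  8 (successors ∅): φ is false.
For instance, at 1:
  At 1: Box not (p and s) is false, so not Box not (p and s) is true.
    At 1: Box not (p and s) requires not (p and s) at every successor {2}.
      not (p and s) fails at 2, so Box not (p and s) is false at 1.
Satisfying worlds: {1, 2, 6}

3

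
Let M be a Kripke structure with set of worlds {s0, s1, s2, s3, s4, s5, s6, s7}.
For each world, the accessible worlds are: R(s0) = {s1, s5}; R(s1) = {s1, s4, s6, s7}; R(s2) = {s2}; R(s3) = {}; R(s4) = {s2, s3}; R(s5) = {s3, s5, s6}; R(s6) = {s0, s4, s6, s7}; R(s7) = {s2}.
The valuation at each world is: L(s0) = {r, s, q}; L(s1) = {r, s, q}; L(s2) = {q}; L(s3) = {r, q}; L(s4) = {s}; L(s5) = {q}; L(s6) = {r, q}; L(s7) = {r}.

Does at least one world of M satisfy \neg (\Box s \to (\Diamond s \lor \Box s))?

Let φ = \neg (\Box s \to (\Diamond s \lor \Box s)). Evaluate φ at each world:
  s0 (successors {s1, s5}): φ is false.
  s1 (successors {s1, s4, s6, s7}): φ is false.
  s2 (successors {s2}): φ is false.
  s3 (successors ∅): φ is false.
  s4 (successors {s2, s3}): φ is false.
  s5 (successors {s3, s5, s6}): φ is false.
  s6 (successors {s0, s4, s6, s7}): φ is false.
  s7 (successors {s2}): φ is false.
For instance, at s6:
  At s6: \Box s \to (\Diamond s \lor \Box s) is true, so \neg (\Box s \to (\Diamond s \lor \Box s)) is false.
    At s6: \Box s is false, \Diamond s \lor \Box s is true, so \Box s \to (\Diamond s \lor \Box s) is true.
      At s6: \Box s requires s at every successor {s0, s4, s6, s7}.
        s fails at s6, so \Box s is false at s6.
      At s6: \Diamond s is true, \Box s is false, so \Diamond s \lor \Box s is true.

No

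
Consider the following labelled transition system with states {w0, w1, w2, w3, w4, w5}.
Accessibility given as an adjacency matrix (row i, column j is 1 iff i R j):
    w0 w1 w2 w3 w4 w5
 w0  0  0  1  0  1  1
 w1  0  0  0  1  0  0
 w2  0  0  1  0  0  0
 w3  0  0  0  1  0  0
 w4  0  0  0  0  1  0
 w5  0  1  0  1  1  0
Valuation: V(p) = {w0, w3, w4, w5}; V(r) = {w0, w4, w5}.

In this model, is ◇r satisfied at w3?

No

At w3: ◇r requires r at some successor in {w3}.
  At w3: r is false.
So ◇r is false at w3.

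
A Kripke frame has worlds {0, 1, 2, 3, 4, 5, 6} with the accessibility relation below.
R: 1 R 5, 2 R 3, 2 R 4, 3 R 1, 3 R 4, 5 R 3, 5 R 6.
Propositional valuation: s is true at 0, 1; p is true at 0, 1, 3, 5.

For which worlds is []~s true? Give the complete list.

Recall that []ψ holds at a world iff ψ holds at every accessible world, and <>ψ holds iff ψ holds at some accessible world.
Let φ = []~s. Evaluate φ at each world:
  0 (successors ∅): φ is true.
  1 (successors {5}): φ is true.
  2 (successors {3, 4}): φ is true.
  3 (successors {1, 4}): φ is false.
  4 (successors ∅): φ is true.
  5 (successors {3, 6}): φ is true.
  6 (successors ∅): φ is true.
For instance, at 1:
  At 1: []~s requires ~s at every successor {5}.
    At 5: ~s is true.
  So []~s is true at 1.
Satisfying worlds: {0, 1, 2, 4, 5, 6}

0, 1, 2, 4, 5, 6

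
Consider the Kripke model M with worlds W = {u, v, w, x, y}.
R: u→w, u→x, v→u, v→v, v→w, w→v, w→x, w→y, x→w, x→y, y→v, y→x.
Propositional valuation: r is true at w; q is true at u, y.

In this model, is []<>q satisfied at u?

At u: []<>q requires <>q at every successor {w, x}.
    At w: <>q requires q at some successor in {v, x, y}.
      q holds at y, so <>q is true at w.
    At x: <>q requires q at some successor in {w, y}.
      q holds at y, so <>q is true at x.
So []<>q is true at u.

Yes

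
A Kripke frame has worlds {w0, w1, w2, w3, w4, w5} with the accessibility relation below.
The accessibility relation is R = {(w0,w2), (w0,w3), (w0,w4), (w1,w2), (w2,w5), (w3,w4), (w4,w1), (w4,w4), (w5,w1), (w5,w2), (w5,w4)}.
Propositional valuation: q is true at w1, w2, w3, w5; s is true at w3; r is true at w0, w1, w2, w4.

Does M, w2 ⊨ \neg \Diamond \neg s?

At w2: \Diamond \neg s is true, so \neg \Diamond \neg s is false.
  At w2: \Diamond \neg s requires \neg s at some successor in {w5}.
    \neg s holds at w5, so \Diamond \neg s is true at w2.

No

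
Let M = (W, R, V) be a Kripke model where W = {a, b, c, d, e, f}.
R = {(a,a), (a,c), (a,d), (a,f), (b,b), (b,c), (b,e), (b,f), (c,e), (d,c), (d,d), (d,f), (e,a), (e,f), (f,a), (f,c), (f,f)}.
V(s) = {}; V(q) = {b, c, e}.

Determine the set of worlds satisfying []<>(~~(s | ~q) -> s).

a, d, e, f

Recall that []ψ holds at a world iff ψ holds at every accessible world, and <>ψ holds iff ψ holds at some accessible world.
Let φ = []<>(~~(s | ~q) -> s). Evaluate φ at each world:
  a (successors {a, c, d, f}): φ is true.
  b (successors {b, c, e, f}): φ is false.
  c (successors {e}): φ is false.
  d (successors {c, d, f}): φ is true.
  e (successors {a, f}): φ is true.
  f (successors {a, c, f}): φ is true.
For instance, at e:
  At e: []<>(~~(s | ~q) -> s) requires <>(~~(s | ~q) -> s) at every successor {a, f}.
      At a: <>(~~(s | ~q) -> s) requires ~~(s | ~q) -> s at some successor in {a, c, d, f}.
        ~~(s | ~q) -> s holds at c, so <>(~~(s | ~q) -> s) is true at a.
      At f: <>(~~(s | ~q) -> s) requires ~~(s | ~q) -> s at some successor in {a, c, f}.
        ~~(s | ~q) -> s holds at c, so <>(~~(s | ~q) -> s) is true at f.
  So []<>(~~(s | ~q) -> s) is true at e.
Satisfying worlds: {a, d, e, f}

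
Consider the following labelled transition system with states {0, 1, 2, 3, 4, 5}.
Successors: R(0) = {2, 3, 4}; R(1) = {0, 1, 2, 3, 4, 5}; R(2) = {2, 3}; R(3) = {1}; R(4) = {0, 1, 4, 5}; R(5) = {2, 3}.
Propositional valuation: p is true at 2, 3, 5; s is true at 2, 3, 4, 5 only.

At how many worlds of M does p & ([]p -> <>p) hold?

Let φ = p & ([]p -> <>p). Evaluate φ at each world:
  0 (successors {2, 3, 4}): φ is false.
  1 (successors {0, 1, 2, 3, 4, 5}): φ is false.
  2 (successors {2, 3}): φ is true.
  3 (successors {1}): φ is true.
  4 (successors {0, 1, 4, 5}): φ is false.
  5 (successors {2, 3}): φ is true.
For instance, at 3:
  At 3: p is true, []p -> <>p is true, so p & ([]p -> <>p) is true.
    At 3: []p is false, <>p is false, so []p -> <>p is true.
      At 3: []p requires p at every successor {1}.
        p fails at 1, so []p is false at 3.
      At 3: <>p requires p at some successor in {1}.
        At 1: p is false.
      So <>p is false at 3.
Satisfying worlds: {2, 3, 5}

3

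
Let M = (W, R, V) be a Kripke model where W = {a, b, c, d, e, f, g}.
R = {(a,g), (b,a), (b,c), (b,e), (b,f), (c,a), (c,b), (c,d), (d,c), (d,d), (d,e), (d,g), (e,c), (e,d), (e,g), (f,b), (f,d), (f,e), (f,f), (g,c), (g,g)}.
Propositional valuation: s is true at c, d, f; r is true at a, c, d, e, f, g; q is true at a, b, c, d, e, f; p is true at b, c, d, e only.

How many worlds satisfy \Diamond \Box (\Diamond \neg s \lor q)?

Recall that \Box ψ holds at a world iff ψ holds at every accessible world, and \Diamond ψ holds iff ψ holds at some accessible world.
Let φ = \Diamond \Box (\Diamond \neg s \lor q). Evaluate φ at each world:
  a (successors {g}): φ is true.
  b (successors {a, c, e, f}): φ is true.
  c (successors {a, b, d}): φ is true.
  d (successors {c, d, e, g}): φ is true.
  e (successors {c, d, g}): φ is true.
  f (successors {b, d, e, f}): φ is true.
  g (successors {c, g}): φ is true.
For instance, at f:
  At f: \Diamond \Box (\Diamond \neg s \lor q) requires \Box (\Diamond \neg s \lor q) at some successor in {b, d, e, f}.
    \Box (\Diamond \neg s \lor q) holds at b, so \Diamond \Box (\Diamond \neg s \lor q) is true at f.
      At b: \Box (\Diamond \neg s \lor q) requires \Diamond \neg s \lor q at every successor {a, c, e, f}.
        At a: \Diamond \neg s \lor q is true.
        At c: \Diamond \neg s \lor q is true.
        At e: \Diamond \neg s \lor q is true.
        At f: \Diamond \neg s \lor q is true.
      So \Box (\Diamond \neg s \lor q) is true at b.
Satisfying worlds: {a, b, c, d, e, f, g}

7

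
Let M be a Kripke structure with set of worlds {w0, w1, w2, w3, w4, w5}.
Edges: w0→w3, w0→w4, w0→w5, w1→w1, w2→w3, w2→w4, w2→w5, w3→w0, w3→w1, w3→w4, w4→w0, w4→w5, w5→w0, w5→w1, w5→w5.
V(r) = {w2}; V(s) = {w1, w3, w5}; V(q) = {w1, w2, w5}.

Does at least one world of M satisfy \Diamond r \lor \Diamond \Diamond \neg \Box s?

Let φ = \Diamond r \lor \Diamond \Diamond \neg \Box s. Evaluate φ at each world:
  w0 (successors {w3, w4, w5}): φ is true.
  w1 (successors {w1}): φ is false.
  w2 (successors {w3, w4, w5}): φ is true.
  w3 (successors {w0, w1, w4}): φ is true.
  w4 (successors {w0, w5}): φ is true.
  w5 (successors {w0, w1, w5}): φ is true.
Detail at w0 (witness):
  At w0: \Diamond r is false, \Diamond \Diamond \neg \Box s is true, so \Diamond r \lor \Diamond \Diamond \neg \Box s is true.
    At w0: \Diamond r requires r at some successor in {w3, w4, w5}.
      At w3: r is false.
      At w4: r is false.
      At w5: r is false.
    So \Diamond r is false at w0.
    At w0: \Diamond \Diamond \neg \Box s requires \Diamond \neg \Box s at some successor in {w3, w4, w5}.
      \Diamond \neg \Box s holds at w3, so \Diamond \Diamond \neg \Box s is true at w0.

Yes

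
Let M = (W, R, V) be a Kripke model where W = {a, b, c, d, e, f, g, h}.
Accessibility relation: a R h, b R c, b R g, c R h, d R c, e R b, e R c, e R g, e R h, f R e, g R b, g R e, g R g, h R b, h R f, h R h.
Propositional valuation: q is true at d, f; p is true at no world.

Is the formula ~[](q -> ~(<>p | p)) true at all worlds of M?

No

Recall that []ψ holds at a world iff ψ holds at every accessible world, and <>ψ holds iff ψ holds at some accessible world.
Let φ = ~[](q -> ~(<>p | p)). Evaluate φ at each world:
  a (successors {h}): φ is false.
  b (successors {c, g}): φ is false.
  c (successors {h}): φ is false.
  d (successors {c}): φ is false.
  e (successors {b, c, g, h}): φ is false.
  f (successors {e}): φ is false.
  g (successors {b, e, g}): φ is false.
  h (successors {b, f, h}): φ is false.
Detail at a (counterexample):
  At a: [](q -> ~(<>p | p)) is true, so ~[](q -> ~(<>p | p)) is false.
    At a: [](q -> ~(<>p | p)) requires q -> ~(<>p | p) at every successor {h}.
      At h: q -> ~(<>p | p) is true.
    So [](q -> ~(<>p | p)) is true at a.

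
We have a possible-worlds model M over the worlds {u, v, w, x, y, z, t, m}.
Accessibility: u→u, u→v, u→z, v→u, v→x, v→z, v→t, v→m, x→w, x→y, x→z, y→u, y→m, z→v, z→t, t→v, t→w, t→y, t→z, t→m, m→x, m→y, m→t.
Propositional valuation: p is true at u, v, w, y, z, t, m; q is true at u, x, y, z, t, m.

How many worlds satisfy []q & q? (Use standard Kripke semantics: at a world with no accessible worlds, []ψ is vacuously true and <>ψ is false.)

2

Recall that []ψ holds at a world iff ψ holds at every accessible world, and <>ψ holds iff ψ holds at some accessible world.
Let φ = []q & q. Evaluate φ at each world:
  u (successors {u, v, z}): φ is false.
  v (successors {u, x, z, t, m}): φ is false.
  w (successors ∅): φ is false.
  x (successors {w, y, z}): φ is false.
  y (successors {u, m}): φ is true.
  z (successors {v, t}): φ is false.
  t (successors {v, w, y, z, m}): φ is false.
  m (successors {x, y, t}): φ is true.
For instance, at m:
  At m: []q is true, q is true, so []q & q is true.
    At m: []q requires q at every successor {x, y, t}.
      At x: q is true.
      At y: q is true.
      At t: q is true.
    So []q is true at m.
Satisfying worlds: {y, m}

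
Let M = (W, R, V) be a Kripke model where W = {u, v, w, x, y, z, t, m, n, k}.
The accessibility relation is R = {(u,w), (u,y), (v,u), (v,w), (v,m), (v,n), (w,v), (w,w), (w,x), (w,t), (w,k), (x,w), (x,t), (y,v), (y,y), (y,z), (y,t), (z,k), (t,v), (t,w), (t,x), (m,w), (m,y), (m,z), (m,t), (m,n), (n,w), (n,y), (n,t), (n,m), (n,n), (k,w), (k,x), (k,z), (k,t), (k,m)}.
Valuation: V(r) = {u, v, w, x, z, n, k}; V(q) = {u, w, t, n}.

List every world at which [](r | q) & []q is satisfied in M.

Let φ = [](r | q) & []q. Evaluate φ at each world:
  u (successors {w, y}): φ is false.
  v (successors {u, w, m, n}): φ is false.
  w (successors {v, w, x, t, k}): φ is false.
  x (successors {w, t}): φ is true.
  y (successors {v, y, z, t}): φ is false.
  z (successors {k}): φ is false.
  t (successors {v, w, x}): φ is false.
  m (successors {w, y, z, t, n}): φ is false.
  n (successors {w, y, t, m, n}): φ is false.
  k (successors {w, x, z, t, m}): φ is false.
For instance, at v:
  At v: [](r | q) is false, []q is false, so [](r | q) & []q is false.
    At v: [](r | q) requires r | q at every successor {u, w, m, n}.
      r | q fails at m, so [](r | q) is false at v.
    At v: []q requires q at every successor {u, w, m, n}.
      q fails at m, so []q is false at v.
Satisfying worlds: {x}

x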